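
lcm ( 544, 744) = 50592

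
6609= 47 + 6562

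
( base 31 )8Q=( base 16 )112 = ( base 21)d1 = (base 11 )22a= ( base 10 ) 274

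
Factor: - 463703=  - 23^1*20161^1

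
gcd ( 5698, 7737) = 1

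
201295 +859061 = 1060356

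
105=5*21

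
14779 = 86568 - 71789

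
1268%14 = 8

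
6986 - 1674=5312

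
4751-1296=3455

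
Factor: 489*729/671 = 356481/671  =  3^7* 11^(-1)*61^( - 1 )* 163^1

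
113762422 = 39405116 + 74357306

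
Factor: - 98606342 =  - 2^1*49303171^1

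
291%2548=291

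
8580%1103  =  859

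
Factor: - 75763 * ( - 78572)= 2^2*13^1*239^1*317^1*1511^1 = 5952850436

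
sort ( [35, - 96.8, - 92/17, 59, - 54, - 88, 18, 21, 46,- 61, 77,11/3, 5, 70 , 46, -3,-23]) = [ - 96.8, - 88, - 61 ,- 54 ,-23 ,  -  92/17,- 3, 11/3, 5,18, 21,35,46, 46,59, 70, 77 ] 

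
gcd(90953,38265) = 1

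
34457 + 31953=66410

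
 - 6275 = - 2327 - 3948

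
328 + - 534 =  - 206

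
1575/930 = 105/62 = 1.69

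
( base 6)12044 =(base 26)2FE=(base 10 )1756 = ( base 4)123130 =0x6DC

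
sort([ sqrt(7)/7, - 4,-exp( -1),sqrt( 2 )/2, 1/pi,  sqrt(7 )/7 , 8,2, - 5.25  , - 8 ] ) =[ - 8 ,- 5.25, - 4, - exp( - 1 ),1/pi, sqrt (7)/7, sqrt( 7)/7, sqrt ( 2)/2,  2, 8 ]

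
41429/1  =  41429=41429.00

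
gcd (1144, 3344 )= 88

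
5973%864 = 789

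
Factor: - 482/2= - 241=-241^1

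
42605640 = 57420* 742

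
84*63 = 5292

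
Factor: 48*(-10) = -480= - 2^5 * 3^1*5^1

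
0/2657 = 0 = 0.00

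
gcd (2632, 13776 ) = 56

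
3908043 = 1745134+2162909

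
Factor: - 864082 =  - 2^1*19^1*22739^1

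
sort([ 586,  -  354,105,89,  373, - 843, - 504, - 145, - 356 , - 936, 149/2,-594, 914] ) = [ - 936 , - 843, - 594, - 504 ,-356 , - 354 ,- 145,149/2, 89, 105,  373,586,914 ] 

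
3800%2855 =945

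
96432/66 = 1461+ 1/11 = 1461.09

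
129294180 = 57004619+72289561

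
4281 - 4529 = - 248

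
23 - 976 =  - 953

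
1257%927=330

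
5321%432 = 137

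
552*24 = 13248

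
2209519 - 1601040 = 608479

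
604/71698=302/35849 = 0.01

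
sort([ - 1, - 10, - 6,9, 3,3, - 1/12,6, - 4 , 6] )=[ - 10,-6, - 4, - 1, - 1/12,3,3,6  ,  6,9 ]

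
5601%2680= 241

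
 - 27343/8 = -3418 + 1/8 = -  3417.88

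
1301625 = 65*20025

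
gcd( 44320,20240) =80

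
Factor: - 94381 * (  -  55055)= 5^1  *7^2*11^2 * 13^1 * 97^1 * 139^1=5196145955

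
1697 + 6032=7729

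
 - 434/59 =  - 434/59 = - 7.36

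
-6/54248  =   - 1+27121/27124 = - 0.00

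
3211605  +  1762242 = 4973847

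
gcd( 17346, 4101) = 3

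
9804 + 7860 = 17664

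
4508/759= 196/33  =  5.94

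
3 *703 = 2109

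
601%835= 601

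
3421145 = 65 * 52633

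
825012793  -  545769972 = 279242821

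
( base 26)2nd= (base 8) 3653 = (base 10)1963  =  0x7ab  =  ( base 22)415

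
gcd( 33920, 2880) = 320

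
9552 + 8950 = 18502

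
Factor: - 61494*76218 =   -  2^2*3^2 * 37^1*277^1*12703^1 = - 4686949692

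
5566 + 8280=13846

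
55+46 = 101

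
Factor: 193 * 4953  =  955929 = 3^1*13^1 * 127^1*193^1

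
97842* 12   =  1174104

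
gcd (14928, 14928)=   14928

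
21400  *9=192600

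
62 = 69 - 7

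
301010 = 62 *4855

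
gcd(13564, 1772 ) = 4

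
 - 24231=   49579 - 73810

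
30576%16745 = 13831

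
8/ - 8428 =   -  2/2107 = - 0.00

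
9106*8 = 72848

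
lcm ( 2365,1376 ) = 75680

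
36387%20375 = 16012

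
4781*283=1353023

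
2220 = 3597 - 1377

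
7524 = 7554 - 30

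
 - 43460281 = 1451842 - 44912123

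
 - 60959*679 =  - 41391161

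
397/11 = 36+1/11 = 36.09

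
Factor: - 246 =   -  2^1*3^1*41^1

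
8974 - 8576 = 398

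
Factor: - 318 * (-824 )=262032 = 2^4*3^1*53^1 * 103^1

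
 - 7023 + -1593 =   -  8616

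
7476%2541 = 2394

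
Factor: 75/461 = 3^1*5^2 * 461^( -1)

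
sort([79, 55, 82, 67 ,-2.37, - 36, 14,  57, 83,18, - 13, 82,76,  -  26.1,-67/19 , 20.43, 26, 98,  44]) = [ - 36, - 26.1,-13,-67/19, - 2.37, 14,18, 20.43, 26, 44,  55,57, 67, 76, 79, 82,82, 83, 98]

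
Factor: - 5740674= - 2^1*3^1*47^1*20357^1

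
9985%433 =26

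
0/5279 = 0 = 0.00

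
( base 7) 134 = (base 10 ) 74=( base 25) 2O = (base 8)112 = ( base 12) 62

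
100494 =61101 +39393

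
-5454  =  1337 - 6791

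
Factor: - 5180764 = -2^2*1295191^1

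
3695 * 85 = 314075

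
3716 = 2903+813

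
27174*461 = 12527214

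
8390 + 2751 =11141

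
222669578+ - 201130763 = 21538815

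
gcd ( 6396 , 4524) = 156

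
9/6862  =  9/6862=0.00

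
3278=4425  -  1147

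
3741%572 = 309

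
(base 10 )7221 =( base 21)g7i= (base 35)5vb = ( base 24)ccl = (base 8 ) 16065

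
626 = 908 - 282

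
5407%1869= 1669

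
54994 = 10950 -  - 44044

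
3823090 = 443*8630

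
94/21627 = 94/21627 = 0.00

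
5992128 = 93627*64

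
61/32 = 61/32 = 1.91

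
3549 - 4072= - 523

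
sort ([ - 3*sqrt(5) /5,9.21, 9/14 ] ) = [ - 3 * sqrt(5 )/5, 9/14, 9.21]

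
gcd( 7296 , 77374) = 2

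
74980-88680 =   -  13700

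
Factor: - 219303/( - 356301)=7^1 * 11^(  -  1)*59^1*61^(  -  1) = 413/671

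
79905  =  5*15981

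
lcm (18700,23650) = 804100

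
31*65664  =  2035584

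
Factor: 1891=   31^1 * 61^1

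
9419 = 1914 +7505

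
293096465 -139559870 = 153536595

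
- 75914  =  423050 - 498964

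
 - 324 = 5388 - 5712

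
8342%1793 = 1170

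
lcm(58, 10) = 290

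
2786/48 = 1393/24 = 58.04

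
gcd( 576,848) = 16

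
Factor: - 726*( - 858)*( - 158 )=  - 2^3*3^2*11^3*13^1*79^1  =  - 98419464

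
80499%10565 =6544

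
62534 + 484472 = 547006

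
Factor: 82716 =2^2*3^1*61^1  *  113^1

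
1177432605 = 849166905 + 328265700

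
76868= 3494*22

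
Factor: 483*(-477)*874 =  - 201361734=-2^1*3^3*7^1*19^1*23^2  *53^1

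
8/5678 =4/2839 = 0.00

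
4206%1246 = 468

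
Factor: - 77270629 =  - 77270629^1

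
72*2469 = 177768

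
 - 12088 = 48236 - 60324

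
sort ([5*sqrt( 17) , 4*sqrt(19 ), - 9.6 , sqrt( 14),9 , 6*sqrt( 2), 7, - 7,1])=[ - 9.6,-7, 1,  sqrt( 14), 7,6 *sqrt( 2), 9 , 4 * sqrt (19 ), 5*sqrt(17 ) ] 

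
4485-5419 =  - 934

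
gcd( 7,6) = 1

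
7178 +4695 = 11873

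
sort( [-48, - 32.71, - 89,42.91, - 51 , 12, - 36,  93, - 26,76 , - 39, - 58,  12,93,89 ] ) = [  -  89, - 58, - 51, - 48, - 39,- 36,- 32.71, - 26,12,  12, 42.91,76,89,  93,93 ] 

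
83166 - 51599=31567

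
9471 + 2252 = 11723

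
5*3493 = 17465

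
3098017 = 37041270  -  33943253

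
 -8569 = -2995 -5574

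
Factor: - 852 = - 2^2 * 3^1*71^1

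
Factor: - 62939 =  - 62939^1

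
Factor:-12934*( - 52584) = 2^4*3^1*7^1 *29^1*223^1*313^1 = 680121456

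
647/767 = 647/767 =0.84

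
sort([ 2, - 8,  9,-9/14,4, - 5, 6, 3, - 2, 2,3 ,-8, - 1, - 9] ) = [ - 9, - 8,- 8,  -  5, - 2,- 1, - 9/14,2,  2,  3 , 3, 4 , 6,9 ]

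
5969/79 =75 + 44/79 = 75.56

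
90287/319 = 90287/319= 283.03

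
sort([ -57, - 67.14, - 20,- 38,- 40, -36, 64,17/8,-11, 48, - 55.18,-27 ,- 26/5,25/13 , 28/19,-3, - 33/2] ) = [ - 67.14, - 57, - 55.18, - 40, - 38,  -  36, - 27,  -  20, - 33/2,  -  11, - 26/5,  -  3,28/19, 25/13,  17/8, 48, 64 ]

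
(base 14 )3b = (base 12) 45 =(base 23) 27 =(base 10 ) 53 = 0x35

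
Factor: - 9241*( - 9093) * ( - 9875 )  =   - 829780578375 = - 3^1* 5^3*7^1*79^1*433^1*9241^1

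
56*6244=349664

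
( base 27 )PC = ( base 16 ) 2AF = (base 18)223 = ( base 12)493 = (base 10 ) 687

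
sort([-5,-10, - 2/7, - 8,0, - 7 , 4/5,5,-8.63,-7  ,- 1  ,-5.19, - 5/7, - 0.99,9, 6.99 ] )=[-10,-8.63,-8, - 7,-7,-5.19, - 5, -1 , - 0.99, - 5/7, - 2/7 , 0,4/5 , 5, 6.99,9]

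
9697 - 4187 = 5510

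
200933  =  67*2999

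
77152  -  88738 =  - 11586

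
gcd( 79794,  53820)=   234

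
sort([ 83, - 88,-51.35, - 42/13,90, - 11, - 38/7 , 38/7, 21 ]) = [-88 ,-51.35,-11,-38/7, - 42/13,  38/7, 21,83, 90]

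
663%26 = 13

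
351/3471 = 9/89 = 0.10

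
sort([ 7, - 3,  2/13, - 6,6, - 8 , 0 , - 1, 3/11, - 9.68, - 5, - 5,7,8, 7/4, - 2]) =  [-9.68,-8, - 6, - 5, - 5, - 3,  -  2, - 1, 0,2/13,3/11,  7/4,6, 7, 7,8 ]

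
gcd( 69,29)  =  1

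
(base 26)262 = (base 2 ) 10111100110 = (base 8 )2746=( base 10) 1510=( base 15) 6aa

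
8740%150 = 40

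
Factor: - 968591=  -  13^1*74507^1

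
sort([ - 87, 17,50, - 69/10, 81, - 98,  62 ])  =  [ - 98, - 87,-69/10,17,50 , 62,81 ]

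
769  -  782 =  - 13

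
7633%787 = 550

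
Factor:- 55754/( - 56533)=2^1*61^1 * 457^1*56533^( - 1 ) 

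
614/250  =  2+57/125=2.46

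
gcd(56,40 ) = 8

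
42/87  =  14/29 = 0.48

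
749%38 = 27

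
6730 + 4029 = 10759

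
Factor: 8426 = 2^1 *11^1*383^1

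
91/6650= 13/950 = 0.01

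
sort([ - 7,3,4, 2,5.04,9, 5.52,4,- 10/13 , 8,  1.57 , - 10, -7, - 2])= [ -10, - 7,  -  7, - 2, -10/13,1.57,2, 3,4, 4 , 5.04,5.52,8, 9] 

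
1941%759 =423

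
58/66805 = 58/66805 = 0.00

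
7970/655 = 12 + 22/131= 12.17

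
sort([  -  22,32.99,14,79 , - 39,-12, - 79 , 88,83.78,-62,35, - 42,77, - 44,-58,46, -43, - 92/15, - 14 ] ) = [-79, - 62,-58, - 44, - 43, - 42, - 39,  -  22, - 14, - 12, - 92/15,14,32.99, 35,46, 77,79,83.78,88 ] 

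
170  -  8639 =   -  8469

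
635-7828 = - 7193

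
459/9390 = 153/3130 = 0.05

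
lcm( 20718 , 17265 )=103590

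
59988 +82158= 142146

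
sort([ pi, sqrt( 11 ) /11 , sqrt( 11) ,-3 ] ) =[-3, sqrt( 11 )/11,pi,  sqrt( 11 )]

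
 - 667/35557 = -1 + 34890/35557 = -0.02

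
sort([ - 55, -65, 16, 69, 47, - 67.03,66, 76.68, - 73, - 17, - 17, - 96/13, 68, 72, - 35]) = [-73,-67.03, - 65, - 55, - 35, - 17,  -  17,  -  96/13, 16, 47, 66, 68,69, 72, 76.68]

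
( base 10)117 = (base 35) 3c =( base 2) 1110101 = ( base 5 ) 432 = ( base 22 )57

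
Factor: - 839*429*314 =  - 113018334 = - 2^1*3^1* 11^1*13^1 * 157^1*839^1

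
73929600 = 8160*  9060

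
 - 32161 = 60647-92808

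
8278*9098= 75313244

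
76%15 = 1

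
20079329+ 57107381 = 77186710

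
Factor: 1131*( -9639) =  - 3^5*7^1*13^1*17^1*29^1  =  - 10901709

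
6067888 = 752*8069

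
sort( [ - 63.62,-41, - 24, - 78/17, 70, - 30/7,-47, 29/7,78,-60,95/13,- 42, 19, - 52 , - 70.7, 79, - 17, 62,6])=[ - 70.7, - 63.62,-60 ,-52,-47, - 42,  -  41, - 24,-17 , - 78/17, - 30/7,29/7, 6, 95/13, 19,62,70 , 78, 79]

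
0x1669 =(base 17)12e8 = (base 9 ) 7774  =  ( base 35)4nw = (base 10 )5737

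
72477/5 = 14495+2/5 = 14495.40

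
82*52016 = 4265312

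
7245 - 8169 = - 924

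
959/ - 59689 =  - 1+8390/8527 = -  0.02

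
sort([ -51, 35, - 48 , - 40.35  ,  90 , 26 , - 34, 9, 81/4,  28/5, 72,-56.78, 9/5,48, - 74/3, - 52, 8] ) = [ - 56.78, - 52, -51 , - 48, - 40.35 ,-34, - 74/3,9/5, 28/5, 8 , 9,81/4,26 , 35,48,72,  90] 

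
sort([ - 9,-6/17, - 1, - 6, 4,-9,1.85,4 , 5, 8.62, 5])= [  -  9,  -  9,  -  6,-1, - 6/17,1.85  ,  4, 4,5, 5, 8.62]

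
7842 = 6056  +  1786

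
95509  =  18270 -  - 77239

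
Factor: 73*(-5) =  - 365 = - 5^1*73^1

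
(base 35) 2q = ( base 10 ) 96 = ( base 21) 4C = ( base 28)3C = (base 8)140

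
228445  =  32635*7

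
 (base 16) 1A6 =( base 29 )eg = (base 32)d6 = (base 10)422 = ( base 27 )fh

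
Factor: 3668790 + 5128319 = 8797109 = 17^1*23^1*149^1*151^1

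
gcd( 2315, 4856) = 1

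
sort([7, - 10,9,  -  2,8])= [ -10, - 2, 7,  8,9 ]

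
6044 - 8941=-2897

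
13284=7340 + 5944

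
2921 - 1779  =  1142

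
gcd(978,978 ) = 978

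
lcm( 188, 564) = 564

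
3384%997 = 393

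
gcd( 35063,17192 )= 7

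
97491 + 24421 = 121912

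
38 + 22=60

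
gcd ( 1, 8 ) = 1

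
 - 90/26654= -1 + 13282/13327 = -0.00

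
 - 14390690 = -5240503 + -9150187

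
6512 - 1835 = 4677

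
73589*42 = 3090738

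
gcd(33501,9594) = 39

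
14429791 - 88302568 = -73872777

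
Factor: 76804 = 2^2*7^1*13^1 *211^1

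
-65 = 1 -66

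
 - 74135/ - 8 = 9266 + 7/8 = 9266.88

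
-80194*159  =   - 12750846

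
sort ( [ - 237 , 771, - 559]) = [ - 559, - 237,  771 ] 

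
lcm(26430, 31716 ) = 158580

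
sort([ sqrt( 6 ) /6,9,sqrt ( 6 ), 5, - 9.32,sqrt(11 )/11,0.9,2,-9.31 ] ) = [ - 9.32 , - 9.31, sqrt(11) /11, sqrt(6)/6 , 0.9,2, sqrt(6 ),5,9]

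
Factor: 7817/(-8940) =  - 2^ ( - 2 )*3^( - 1)*5^(-1)*149^(-1)*7817^1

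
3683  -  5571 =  - 1888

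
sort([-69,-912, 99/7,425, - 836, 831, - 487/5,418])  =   [-912, - 836, - 487/5, - 69,99/7 , 418,  425,831 ] 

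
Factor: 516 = 2^2*3^1 * 43^1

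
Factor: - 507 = - 3^1*13^2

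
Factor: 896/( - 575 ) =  - 2^7*5^(-2) *7^1*23^( - 1)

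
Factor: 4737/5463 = 3^( -1 )*607^( - 1)*1579^1 = 1579/1821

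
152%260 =152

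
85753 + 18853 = 104606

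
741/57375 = 247/19125 =0.01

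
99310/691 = 143 + 497/691= 143.72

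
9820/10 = 982 = 982.00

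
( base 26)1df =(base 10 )1029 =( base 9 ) 1363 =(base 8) 2005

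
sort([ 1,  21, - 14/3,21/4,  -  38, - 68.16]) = [ - 68.16,-38, - 14/3,1, 21/4, 21]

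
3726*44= 163944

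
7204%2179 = 667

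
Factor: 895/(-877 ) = -5^1*179^1*877^( - 1) 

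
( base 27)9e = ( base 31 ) 89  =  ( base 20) CH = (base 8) 401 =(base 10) 257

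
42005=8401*5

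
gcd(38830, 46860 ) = 110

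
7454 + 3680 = 11134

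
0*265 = 0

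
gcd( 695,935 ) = 5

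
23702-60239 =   -  36537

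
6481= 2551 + 3930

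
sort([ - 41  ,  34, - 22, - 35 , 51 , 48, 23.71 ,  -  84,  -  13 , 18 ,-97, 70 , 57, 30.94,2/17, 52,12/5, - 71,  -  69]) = [-97 , - 84, - 71,-69,-41,-35, - 22,-13, 2/17,12/5,18, 23.71,  30.94 , 34, 48,51,  52, 57, 70]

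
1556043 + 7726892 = 9282935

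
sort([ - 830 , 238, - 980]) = [ - 980, -830,238]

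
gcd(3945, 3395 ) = 5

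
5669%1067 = 334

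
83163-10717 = 72446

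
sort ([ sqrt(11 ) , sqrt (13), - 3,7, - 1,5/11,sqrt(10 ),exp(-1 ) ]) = [ -3, - 1, exp( - 1 ),5/11, sqrt(10), sqrt(11 ),  sqrt( 13), 7 ]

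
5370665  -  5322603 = 48062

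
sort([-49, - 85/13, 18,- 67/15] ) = [ - 49 , - 85/13,  -  67/15, 18]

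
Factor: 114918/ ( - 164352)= - 179/256 = - 2^( - 8)*179^1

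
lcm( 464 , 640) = 18560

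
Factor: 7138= 2^1 * 43^1*83^1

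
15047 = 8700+6347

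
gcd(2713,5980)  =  1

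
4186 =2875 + 1311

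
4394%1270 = 584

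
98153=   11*8923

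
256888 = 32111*8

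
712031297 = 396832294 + 315199003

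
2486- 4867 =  - 2381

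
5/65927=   5/65927 = 0.00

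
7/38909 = 7/38909= 0.00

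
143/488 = 143/488= 0.29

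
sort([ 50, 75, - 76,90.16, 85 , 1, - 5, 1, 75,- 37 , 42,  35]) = [-76,- 37,-5, 1, 1, 35, 42, 50,75, 75, 85,90.16] 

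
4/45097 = 4/45097 = 0.00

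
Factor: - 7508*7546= -56655368  =  - 2^3*7^3*11^1*1877^1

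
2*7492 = 14984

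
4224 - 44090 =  - 39866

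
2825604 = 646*4374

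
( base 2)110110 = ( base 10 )54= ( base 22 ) 2a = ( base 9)60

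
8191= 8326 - 135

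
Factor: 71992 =2^3*8999^1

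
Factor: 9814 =2^1*7^1 *701^1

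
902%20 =2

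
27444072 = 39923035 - 12478963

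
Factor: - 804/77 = -2^2*3^1*7^ ( - 1)*11^( - 1)*67^1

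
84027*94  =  7898538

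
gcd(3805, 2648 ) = 1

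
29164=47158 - 17994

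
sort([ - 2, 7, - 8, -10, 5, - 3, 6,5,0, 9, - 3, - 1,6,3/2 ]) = [ - 10, - 8, - 3, - 3, - 2, - 1, 0,3/2,5, 5,6, 6,7,  9] 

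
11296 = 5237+6059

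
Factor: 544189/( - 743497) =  - 557/761 = - 557^1 * 761^( - 1)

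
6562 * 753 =4941186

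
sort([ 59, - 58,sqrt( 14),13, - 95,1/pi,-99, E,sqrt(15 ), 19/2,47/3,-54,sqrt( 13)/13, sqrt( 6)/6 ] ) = [ - 99,- 95, - 58, - 54, sqrt( 13)/13, 1/pi,sqrt(6)/6, E, sqrt (14 ),sqrt( 15 ),19/2,13, 47/3 , 59 ] 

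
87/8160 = 29/2720 = 0.01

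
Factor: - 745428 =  - 2^2 *3^1*62119^1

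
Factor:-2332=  - 2^2* 11^1*53^1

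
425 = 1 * 425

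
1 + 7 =8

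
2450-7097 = -4647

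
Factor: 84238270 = 2^1*5^1*37^1 *227671^1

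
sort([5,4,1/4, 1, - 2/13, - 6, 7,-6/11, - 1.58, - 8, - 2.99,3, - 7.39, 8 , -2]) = [ - 8, - 7.39, - 6, - 2.99, - 2,  -  1.58 , - 6/11 , - 2/13, 1/4, 1 , 3, 4, 5,7, 8] 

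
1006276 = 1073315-67039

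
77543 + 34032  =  111575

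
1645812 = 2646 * 622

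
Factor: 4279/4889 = 11^1*389^1*4889^( - 1)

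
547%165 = 52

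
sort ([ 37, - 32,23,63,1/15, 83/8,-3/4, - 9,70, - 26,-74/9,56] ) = [- 32 , - 26, - 9,-74/9, - 3/4,1/15,83/8,23,37,56, 63, 70]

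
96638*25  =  2415950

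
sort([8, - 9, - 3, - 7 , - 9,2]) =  [ - 9, - 9 ,-7, - 3,2 , 8] 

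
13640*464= 6328960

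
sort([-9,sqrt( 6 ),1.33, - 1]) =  [ - 9, -1,1.33,sqrt( 6) ] 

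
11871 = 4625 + 7246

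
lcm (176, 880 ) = 880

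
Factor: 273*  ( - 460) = - 2^2*3^1*5^1*7^1*13^1*23^1 = -125580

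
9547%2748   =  1303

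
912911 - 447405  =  465506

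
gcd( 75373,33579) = 1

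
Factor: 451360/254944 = 5^1*7^1*13^1 * 257^( - 1 ) = 455/257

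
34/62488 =17/31244 = 0.00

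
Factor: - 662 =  - 2^1 * 331^1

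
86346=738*117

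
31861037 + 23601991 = 55463028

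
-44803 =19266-64069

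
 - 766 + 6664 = 5898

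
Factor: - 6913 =- 31^1 * 223^1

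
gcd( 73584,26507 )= 1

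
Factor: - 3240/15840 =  - 9/44 = - 2^( - 2)*3^2 * 11^( -1 ) 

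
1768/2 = 884 = 884.00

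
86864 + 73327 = 160191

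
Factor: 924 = 2^2*3^1 * 7^1*11^1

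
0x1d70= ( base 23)e5f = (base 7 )30654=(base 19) 11GC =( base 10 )7536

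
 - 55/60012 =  -55/60012 = - 0.00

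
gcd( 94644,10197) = 99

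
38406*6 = 230436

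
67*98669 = 6610823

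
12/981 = 4/327 = 0.01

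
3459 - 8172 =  - 4713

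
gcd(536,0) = 536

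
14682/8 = 7341/4=1835.25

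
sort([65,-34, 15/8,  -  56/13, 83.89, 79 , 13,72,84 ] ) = [ -34, - 56/13, 15/8 , 13, 65  ,  72, 79, 83.89, 84 ] 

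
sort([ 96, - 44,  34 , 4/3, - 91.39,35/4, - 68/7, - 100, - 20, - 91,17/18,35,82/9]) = [ - 100, -91.39, - 91 , - 44,-20, -68/7, 17/18, 4/3,35/4, 82/9,34,  35, 96] 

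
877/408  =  2 + 61/408 =2.15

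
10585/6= 10585/6 = 1764.17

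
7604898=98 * 77601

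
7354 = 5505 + 1849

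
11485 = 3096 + 8389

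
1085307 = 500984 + 584323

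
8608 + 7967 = 16575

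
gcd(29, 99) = 1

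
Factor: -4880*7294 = - 35594720 = - 2^5*5^1*7^1 * 61^1*521^1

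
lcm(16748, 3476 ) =184228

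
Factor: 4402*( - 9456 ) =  - 41625312 = -2^5*3^1*31^1*71^1*197^1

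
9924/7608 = 1 + 193/634 = 1.30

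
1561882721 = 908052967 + 653829754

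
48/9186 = 8/1531 = 0.01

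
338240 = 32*10570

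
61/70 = 61/70  =  0.87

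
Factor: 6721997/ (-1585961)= - 13^( - 1)*29^1 * 193^1*1201^1*121997^ ( - 1 )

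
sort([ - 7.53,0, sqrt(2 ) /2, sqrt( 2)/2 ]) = [ - 7.53 , 0, sqrt(2)/2, sqrt (2) /2] 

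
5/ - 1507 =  - 1 + 1502/1507 = -0.00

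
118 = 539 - 421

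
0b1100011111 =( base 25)16O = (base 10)799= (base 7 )2221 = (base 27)12G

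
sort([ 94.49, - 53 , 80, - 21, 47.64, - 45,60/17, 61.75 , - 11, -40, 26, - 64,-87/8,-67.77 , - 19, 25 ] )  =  [ - 67.77, - 64,-53, - 45,  -  40, - 21, - 19,-11, - 87/8, 60/17, 25, 26, 47.64, 61.75 , 80,  94.49]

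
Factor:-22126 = - 2^1*13^1*23^1*37^1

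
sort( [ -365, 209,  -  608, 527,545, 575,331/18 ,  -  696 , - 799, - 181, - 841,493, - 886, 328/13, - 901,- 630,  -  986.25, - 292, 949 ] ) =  [- 986.25, - 901, - 886, - 841, - 799, -696, - 630,-608, - 365, - 292, - 181,  331/18, 328/13, 209,  493, 527,  545,575,949] 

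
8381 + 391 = 8772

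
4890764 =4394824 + 495940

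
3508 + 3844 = 7352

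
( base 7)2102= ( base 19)20F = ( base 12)515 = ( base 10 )737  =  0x2E1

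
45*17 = 765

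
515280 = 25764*20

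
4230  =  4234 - 4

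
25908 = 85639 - 59731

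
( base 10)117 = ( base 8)165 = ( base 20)5H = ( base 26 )4D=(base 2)1110101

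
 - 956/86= -478/43 =- 11.12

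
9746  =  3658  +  6088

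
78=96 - 18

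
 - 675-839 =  - 1514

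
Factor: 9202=2^1*43^1 *107^1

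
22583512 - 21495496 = 1088016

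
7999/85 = 7999/85 = 94.11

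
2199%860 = 479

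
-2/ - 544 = 1/272  =  0.00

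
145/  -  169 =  - 1 +24/169 = -0.86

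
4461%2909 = 1552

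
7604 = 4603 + 3001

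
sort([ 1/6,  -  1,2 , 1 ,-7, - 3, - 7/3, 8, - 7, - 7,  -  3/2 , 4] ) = [ - 7 , - 7, - 7,- 3, - 7/3, -3/2, - 1,1/6, 1,2 , 4,8 ]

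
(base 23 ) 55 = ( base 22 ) 5a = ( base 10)120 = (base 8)170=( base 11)aa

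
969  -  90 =879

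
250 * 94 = 23500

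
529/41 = 12 + 37/41 = 12.90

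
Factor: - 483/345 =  - 7/5 = - 5^( - 1) * 7^1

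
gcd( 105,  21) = 21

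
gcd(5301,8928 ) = 279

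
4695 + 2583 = 7278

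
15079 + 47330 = 62409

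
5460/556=9+114/139 = 9.82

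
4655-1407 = 3248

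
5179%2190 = 799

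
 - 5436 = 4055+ -9491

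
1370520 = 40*34263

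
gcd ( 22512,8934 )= 6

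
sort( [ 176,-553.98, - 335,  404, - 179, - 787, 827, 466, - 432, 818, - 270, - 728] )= [ - 787,-728, - 553.98, - 432,- 335, -270,  -  179,176,404, 466,  818, 827]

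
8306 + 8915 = 17221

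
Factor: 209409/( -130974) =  - 841/526 = - 2^( - 1 )*29^2*263^(-1 )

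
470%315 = 155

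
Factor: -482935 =  -  5^1*96587^1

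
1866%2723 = 1866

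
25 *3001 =75025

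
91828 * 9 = 826452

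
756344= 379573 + 376771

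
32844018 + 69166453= 102010471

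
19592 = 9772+9820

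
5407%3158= 2249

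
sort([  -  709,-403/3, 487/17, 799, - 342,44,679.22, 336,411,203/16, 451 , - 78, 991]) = [ - 709, - 342,-403/3, - 78,203/16,487/17, 44, 336,411 , 451, 679.22, 799,991]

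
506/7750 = 253/3875=   0.07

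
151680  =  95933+55747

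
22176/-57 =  - 390+18/19=- 389.05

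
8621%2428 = 1337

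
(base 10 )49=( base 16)31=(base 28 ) 1l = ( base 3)1211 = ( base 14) 37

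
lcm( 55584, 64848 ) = 389088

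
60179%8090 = 3549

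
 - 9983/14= - 714 + 13/14 = -713.07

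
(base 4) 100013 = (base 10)1031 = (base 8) 2007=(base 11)858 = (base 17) 39B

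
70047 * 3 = 210141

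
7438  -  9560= - 2122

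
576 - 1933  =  -1357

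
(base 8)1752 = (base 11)831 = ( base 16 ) 3EA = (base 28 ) 17m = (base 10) 1002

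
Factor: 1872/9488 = 3^2 * 13^1*593^ ( - 1) = 117/593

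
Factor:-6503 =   -  7^1*929^1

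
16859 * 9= 151731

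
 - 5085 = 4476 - 9561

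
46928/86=23464/43=545.67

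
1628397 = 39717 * 41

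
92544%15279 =870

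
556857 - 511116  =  45741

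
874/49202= 437/24601 =0.02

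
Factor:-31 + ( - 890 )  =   - 921=- 3^1*307^1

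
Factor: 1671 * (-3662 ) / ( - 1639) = 6119202/1639 = 2^1*3^1*11^ ( - 1 )*149^(- 1)*557^1*1831^1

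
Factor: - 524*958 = -501992 = - 2^3*131^1*479^1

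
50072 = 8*6259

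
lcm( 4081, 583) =4081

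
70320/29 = 70320/29 = 2424.83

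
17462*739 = 12904418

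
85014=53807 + 31207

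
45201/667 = 67 + 512/667 = 67.77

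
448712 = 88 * 5099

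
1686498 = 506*3333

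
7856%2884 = 2088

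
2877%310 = 87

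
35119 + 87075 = 122194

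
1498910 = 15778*95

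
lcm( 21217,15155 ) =106085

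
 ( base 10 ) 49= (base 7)100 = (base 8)61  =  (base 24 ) 21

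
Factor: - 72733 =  - 72733^1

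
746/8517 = 746/8517 = 0.09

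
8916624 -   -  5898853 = 14815477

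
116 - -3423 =3539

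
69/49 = 1 + 20/49 = 1.41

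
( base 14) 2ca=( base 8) 1072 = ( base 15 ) 280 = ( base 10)570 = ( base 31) IC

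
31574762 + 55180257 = 86755019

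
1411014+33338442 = 34749456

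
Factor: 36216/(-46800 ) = -2^( - 1 )*5^(-2) *13^ ( -1 )*503^1 = - 503/650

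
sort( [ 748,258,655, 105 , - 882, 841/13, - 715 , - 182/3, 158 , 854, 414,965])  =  [ - 882 ,-715, - 182/3 , 841/13, 105 , 158,258,414,  655, 748,854,965 ]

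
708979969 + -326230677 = 382749292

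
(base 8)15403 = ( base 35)5MK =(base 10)6915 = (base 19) 102i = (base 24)C03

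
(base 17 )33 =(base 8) 66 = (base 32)1m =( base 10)54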